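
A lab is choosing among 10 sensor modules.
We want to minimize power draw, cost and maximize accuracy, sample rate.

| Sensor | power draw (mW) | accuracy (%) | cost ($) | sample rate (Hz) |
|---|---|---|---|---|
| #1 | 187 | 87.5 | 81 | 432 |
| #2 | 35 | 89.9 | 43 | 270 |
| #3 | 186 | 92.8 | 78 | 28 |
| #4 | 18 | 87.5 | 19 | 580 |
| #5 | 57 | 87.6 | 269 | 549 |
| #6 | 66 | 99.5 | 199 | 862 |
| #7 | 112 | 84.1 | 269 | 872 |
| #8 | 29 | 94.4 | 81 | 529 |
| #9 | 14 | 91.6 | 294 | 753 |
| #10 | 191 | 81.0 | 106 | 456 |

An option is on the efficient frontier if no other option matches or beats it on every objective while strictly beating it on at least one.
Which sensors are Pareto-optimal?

#1: dominated by #4 (power draw 18≤187, accuracy 87.5≥87.5, cost 19≤81, sample rate 580≥432).
#2: not dominated.
#3: not dominated.
#4: not dominated (best cost).
#5: not dominated.
#6: not dominated (best accuracy).
#7: not dominated (best sample rate).
#8: not dominated.
#9: not dominated (best power draw).
#10: dominated by #4 (power draw 18≤191, accuracy 87.5≥81.0, cost 19≤106, sample rate 580≥456).

#2, #3, #4, #5, #6, #7, #8, #9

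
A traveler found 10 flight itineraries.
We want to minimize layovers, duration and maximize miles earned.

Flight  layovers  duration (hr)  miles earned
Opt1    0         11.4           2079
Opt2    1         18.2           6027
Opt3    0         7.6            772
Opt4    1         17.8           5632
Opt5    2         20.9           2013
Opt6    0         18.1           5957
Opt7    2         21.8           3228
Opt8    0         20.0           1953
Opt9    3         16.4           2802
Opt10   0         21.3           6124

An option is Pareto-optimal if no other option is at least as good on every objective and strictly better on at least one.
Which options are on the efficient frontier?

Opt1: not dominated.
Opt2: not dominated.
Opt3: not dominated (best duration).
Opt4: not dominated.
Opt5: dominated by Opt1 (layovers 0≤2, duration 11.4≤20.9, miles earned 2079≥2013).
Opt6: not dominated.
Opt7: dominated by Opt2 (layovers 1≤2, duration 18.2≤21.8, miles earned 6027≥3228).
Opt8: dominated by Opt1 (layovers 0≤0, duration 11.4≤20.0, miles earned 2079≥1953).
Opt9: not dominated.
Opt10: not dominated (best miles earned).

Opt1, Opt2, Opt3, Opt4, Opt6, Opt9, Opt10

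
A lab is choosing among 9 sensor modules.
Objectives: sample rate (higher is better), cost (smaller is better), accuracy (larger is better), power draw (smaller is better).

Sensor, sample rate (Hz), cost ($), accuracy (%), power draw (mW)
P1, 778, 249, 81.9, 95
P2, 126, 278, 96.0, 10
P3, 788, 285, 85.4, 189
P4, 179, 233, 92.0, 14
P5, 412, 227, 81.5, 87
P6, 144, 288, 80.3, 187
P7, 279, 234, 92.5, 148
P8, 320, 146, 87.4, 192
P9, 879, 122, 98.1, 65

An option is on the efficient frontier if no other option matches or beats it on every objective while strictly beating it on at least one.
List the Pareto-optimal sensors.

P1: dominated by P9 (sample rate 879≥778, cost 122≤249, accuracy 98.1≥81.9, power draw 65≤95).
P2: not dominated (best power draw).
P3: dominated by P9 (sample rate 879≥788, cost 122≤285, accuracy 98.1≥85.4, power draw 65≤189).
P4: not dominated.
P5: dominated by P9 (sample rate 879≥412, cost 122≤227, accuracy 98.1≥81.5, power draw 65≤87).
P6: dominated by P1 (sample rate 778≥144, cost 249≤288, accuracy 81.9≥80.3, power draw 95≤187).
P7: dominated by P9 (sample rate 879≥279, cost 122≤234, accuracy 98.1≥92.5, power draw 65≤148).
P8: dominated by P9 (sample rate 879≥320, cost 122≤146, accuracy 98.1≥87.4, power draw 65≤192).
P9: not dominated (best sample rate).

P2, P4, P9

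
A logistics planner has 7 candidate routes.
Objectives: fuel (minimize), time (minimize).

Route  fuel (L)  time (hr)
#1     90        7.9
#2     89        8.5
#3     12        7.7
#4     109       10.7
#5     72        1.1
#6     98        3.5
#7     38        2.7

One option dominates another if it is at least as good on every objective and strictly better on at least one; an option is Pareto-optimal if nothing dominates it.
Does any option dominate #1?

#3 vs #1: fuel 12≤90, time 7.7≤7.9 — #3 is at least as good on every objective and strictly better on at least one, so #3 dominates #1.

Yes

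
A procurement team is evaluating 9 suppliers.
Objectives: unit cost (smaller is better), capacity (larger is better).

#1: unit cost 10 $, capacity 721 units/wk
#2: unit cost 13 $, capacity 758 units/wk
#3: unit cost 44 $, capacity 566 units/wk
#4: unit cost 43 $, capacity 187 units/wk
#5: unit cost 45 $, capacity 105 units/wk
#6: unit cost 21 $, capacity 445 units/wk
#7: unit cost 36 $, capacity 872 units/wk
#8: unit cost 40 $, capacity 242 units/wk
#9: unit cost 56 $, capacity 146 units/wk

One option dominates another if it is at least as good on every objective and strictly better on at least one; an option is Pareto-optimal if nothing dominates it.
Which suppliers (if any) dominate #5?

#1, #2, #3, #4, #6, #7, #8

#1: unit cost 10≤45, capacity 721≥105 — dominates #5.
#2: unit cost 13≤45, capacity 758≥105 — dominates #5.
#3: unit cost 44≤45, capacity 566≥105 — dominates #5.
#4: unit cost 43≤45, capacity 187≥105 — dominates #5.
#6: unit cost 21≤45, capacity 445≥105 — dominates #5.
#7: unit cost 36≤45, capacity 872≥105 — dominates #5.
#8: unit cost 40≤45, capacity 242≥105 — dominates #5.
Others (#9) are each worse than #5 on at least one objective.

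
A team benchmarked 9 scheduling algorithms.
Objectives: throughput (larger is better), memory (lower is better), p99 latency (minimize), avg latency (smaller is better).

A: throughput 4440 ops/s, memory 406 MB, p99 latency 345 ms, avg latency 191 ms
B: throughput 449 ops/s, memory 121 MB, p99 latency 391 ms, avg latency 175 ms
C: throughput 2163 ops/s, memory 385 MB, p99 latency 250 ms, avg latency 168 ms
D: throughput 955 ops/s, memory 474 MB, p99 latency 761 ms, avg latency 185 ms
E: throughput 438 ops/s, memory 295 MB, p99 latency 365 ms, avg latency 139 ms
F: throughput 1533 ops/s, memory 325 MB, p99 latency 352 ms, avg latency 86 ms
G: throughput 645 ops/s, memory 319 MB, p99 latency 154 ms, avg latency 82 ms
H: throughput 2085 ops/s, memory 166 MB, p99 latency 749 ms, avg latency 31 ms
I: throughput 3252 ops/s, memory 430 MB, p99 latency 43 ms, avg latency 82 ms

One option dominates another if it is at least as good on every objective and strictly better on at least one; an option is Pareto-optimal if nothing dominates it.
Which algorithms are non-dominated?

A, B, C, E, F, G, H, I

A: not dominated (best throughput).
B: not dominated (best memory).
C: not dominated.
D: dominated by C (throughput 2163≥955, memory 385≤474, p99 latency 250≤761, avg latency 168≤185).
E: not dominated.
F: not dominated.
G: not dominated.
H: not dominated (best avg latency).
I: not dominated (best p99 latency).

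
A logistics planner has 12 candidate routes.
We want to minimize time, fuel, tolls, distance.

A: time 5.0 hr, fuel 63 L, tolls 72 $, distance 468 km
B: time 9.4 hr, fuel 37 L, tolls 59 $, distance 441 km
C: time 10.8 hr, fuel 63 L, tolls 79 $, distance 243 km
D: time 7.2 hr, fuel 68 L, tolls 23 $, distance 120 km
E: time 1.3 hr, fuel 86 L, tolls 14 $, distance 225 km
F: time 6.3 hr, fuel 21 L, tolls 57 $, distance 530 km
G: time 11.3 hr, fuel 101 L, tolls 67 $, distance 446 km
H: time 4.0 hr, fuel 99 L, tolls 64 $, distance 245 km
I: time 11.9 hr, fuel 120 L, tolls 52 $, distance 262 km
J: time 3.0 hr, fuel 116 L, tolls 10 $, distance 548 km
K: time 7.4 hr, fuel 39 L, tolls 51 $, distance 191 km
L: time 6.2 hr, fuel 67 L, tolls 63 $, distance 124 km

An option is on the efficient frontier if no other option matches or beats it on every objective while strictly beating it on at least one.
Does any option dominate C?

Yes

K vs C: time 7.4≤10.8, fuel 39≤63, tolls 51≤79, distance 191≤243 — K is at least as good on every objective and strictly better on at least one, so K dominates C.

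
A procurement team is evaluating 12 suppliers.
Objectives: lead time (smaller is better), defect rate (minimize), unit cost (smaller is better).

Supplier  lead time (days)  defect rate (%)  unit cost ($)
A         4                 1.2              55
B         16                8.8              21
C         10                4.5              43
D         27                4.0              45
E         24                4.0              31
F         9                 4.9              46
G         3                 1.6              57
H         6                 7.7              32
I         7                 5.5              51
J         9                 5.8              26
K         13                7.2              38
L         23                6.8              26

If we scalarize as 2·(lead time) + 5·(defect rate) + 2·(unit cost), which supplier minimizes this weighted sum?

J

A: 2·4 + 5·1.2 + 2·55 = 124.0
B: 2·16 + 5·8.8 + 2·21 = 118.0
C: 2·10 + 5·4.5 + 2·43 = 128.5
D: 2·27 + 5·4.0 + 2·45 = 164.0
E: 2·24 + 5·4.0 + 2·31 = 130.0
F: 2·9 + 5·4.9 + 2·46 = 134.5
G: 2·3 + 5·1.6 + 2·57 = 128.0
H: 2·6 + 5·7.7 + 2·32 = 114.5
I: 2·7 + 5·5.5 + 2·51 = 143.5
J: 2·9 + 5·5.8 + 2·26 = 99.0
K: 2·13 + 5·7.2 + 2·38 = 138.0
L: 2·23 + 5·6.8 + 2·26 = 132.0
Lowest: J at 99.0.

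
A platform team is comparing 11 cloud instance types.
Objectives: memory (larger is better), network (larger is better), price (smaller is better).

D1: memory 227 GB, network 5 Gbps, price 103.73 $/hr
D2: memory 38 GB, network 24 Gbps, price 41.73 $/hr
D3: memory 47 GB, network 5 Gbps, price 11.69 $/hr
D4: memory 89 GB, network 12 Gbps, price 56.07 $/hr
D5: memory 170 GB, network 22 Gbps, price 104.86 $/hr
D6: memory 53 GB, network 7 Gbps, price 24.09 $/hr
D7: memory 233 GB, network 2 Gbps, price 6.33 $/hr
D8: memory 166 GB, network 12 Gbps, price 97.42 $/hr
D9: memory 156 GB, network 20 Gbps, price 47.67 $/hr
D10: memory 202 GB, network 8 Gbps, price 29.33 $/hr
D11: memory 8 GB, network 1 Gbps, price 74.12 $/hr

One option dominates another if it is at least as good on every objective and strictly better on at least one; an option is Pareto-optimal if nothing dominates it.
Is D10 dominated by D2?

D2 vs D10: D2 is worse on memory (38 vs 202), so it does not dominate D10.

No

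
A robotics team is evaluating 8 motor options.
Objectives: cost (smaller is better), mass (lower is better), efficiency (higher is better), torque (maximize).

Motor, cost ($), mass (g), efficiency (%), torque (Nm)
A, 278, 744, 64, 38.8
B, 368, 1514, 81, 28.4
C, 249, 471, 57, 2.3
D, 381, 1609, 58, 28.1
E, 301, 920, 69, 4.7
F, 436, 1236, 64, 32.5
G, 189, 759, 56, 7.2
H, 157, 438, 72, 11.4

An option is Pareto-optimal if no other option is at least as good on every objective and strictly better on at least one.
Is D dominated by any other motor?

Yes

A vs D: cost 278≤381, mass 744≤1609, efficiency 64≥58, torque 38.8≥28.1 — A is at least as good on every objective and strictly better on at least one, so A dominates D.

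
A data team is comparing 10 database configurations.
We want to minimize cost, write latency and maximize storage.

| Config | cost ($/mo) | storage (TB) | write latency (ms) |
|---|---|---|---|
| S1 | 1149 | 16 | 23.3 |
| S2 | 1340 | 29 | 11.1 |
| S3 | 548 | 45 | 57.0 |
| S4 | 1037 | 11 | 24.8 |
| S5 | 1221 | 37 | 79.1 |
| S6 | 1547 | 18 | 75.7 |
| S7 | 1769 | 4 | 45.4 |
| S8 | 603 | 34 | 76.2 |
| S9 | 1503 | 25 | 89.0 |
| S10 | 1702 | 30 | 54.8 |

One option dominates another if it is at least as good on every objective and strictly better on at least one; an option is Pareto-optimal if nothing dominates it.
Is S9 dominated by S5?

Yes

S5 vs S9: cost 1221≤1503, storage 37≥25, write latency 79.1≤89.0 — S5 is at least as good on every objective with at least one strict improvement.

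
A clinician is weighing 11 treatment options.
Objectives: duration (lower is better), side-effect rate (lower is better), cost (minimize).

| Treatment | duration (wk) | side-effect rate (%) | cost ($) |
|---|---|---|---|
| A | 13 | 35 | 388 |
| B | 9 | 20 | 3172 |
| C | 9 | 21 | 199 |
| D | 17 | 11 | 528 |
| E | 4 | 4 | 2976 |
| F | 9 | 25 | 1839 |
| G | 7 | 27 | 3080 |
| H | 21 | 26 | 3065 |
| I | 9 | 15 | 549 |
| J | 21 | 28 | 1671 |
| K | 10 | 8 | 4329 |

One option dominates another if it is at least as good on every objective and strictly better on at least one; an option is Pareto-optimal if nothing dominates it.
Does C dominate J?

Yes

C vs J: duration 9≤21, side-effect rate 21≤28, cost 199≤1671 — C is at least as good on every objective with at least one strict improvement.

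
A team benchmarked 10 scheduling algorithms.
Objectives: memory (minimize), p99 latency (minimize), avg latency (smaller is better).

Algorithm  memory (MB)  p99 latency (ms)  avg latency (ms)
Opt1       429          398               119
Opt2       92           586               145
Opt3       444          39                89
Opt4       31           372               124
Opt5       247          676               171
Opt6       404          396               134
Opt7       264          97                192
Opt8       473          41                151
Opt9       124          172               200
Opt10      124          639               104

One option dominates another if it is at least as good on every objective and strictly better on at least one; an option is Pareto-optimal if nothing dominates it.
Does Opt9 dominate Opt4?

Opt9 vs Opt4: Opt9 is worse on memory (124 vs 31), so it does not dominate Opt4.

No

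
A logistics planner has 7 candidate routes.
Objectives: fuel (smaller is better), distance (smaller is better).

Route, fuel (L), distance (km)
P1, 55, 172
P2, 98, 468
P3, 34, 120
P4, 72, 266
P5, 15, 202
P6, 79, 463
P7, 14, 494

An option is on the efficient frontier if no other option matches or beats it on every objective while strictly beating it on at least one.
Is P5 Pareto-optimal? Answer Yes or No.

P1: worse on fuel (55 vs 15).
P2: worse on fuel (98 vs 15).
P3: worse on fuel (34 vs 15).
P4: worse on fuel (72 vs 15).
P6: worse on fuel (79 vs 15).
P7: worse on distance (494 vs 202).
No option is at least as good as P5 on every objective and strictly better on one.

Yes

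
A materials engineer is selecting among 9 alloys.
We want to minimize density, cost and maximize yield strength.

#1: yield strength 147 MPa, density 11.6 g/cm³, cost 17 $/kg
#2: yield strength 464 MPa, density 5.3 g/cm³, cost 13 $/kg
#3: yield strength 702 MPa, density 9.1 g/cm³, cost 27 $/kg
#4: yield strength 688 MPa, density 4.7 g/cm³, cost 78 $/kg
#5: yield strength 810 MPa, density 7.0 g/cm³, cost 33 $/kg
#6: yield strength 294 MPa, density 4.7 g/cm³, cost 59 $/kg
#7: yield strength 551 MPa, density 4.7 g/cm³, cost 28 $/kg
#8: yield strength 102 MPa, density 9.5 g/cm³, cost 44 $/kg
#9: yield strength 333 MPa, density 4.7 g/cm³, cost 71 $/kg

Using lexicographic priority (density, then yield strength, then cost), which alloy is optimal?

#4

First minimize density: best is 4.7, kept {#4, #6, #7, #9}.
Then maximize yield strength: best is 688, kept {#4}.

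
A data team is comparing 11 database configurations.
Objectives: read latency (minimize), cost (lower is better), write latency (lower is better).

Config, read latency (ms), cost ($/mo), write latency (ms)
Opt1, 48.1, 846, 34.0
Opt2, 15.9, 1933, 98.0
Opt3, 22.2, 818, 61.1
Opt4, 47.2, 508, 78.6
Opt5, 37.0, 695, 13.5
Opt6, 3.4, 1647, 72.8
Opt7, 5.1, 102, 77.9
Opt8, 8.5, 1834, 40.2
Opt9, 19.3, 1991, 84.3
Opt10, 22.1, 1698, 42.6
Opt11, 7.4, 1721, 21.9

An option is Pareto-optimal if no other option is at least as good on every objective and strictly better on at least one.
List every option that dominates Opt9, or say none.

Opt6, Opt7, Opt8, Opt11

Opt6: read latency 3.4≤19.3, cost 1647≤1991, write latency 72.8≤84.3 — dominates Opt9.
Opt7: read latency 5.1≤19.3, cost 102≤1991, write latency 77.9≤84.3 — dominates Opt9.
Opt8: read latency 8.5≤19.3, cost 1834≤1991, write latency 40.2≤84.3 — dominates Opt9.
Opt11: read latency 7.4≤19.3, cost 1721≤1991, write latency 21.9≤84.3 — dominates Opt9.
Others (Opt1, Opt2, Opt3, Opt4, Opt5, Opt10) are each worse than Opt9 on at least one objective.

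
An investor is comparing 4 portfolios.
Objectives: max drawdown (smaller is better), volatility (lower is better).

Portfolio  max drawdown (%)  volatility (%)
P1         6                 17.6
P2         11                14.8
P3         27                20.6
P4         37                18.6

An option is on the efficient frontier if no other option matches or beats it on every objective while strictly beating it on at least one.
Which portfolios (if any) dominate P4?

P1, P2

P1: max drawdown 6≤37, volatility 17.6≤18.6 — dominates P4.
P2: max drawdown 11≤37, volatility 14.8≤18.6 — dominates P4.
Others (P3) are each worse than P4 on at least one objective.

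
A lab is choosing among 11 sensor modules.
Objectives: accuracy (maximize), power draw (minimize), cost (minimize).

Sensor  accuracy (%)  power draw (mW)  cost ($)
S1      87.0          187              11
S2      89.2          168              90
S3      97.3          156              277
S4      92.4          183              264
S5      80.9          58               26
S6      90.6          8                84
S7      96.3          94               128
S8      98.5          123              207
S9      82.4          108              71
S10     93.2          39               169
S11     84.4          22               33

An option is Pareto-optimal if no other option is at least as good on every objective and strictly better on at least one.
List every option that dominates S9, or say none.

S11: accuracy 84.4≥82.4, power draw 22≤108, cost 33≤71 — dominates S9.
Others (S1, S2, S3, S4, S5, S6, S7, S8, S10) are each worse than S9 on at least one objective.

S11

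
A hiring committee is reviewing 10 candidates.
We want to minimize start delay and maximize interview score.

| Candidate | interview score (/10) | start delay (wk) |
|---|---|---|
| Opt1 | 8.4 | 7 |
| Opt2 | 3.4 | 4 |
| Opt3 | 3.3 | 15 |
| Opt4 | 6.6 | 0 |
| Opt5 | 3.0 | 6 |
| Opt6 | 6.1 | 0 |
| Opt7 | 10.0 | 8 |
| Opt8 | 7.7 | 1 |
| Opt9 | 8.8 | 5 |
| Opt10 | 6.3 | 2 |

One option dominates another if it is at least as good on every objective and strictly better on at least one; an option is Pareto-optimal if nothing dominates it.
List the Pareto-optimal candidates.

Opt1: dominated by Opt9 (interview score 8.8≥8.4, start delay 5≤7).
Opt2: dominated by Opt4 (interview score 6.6≥3.4, start delay 0≤4).
Opt3: dominated by Opt1 (interview score 8.4≥3.3, start delay 7≤15).
Opt4: not dominated.
Opt5: dominated by Opt2 (interview score 3.4≥3.0, start delay 4≤6).
Opt6: dominated by Opt4 (interview score 6.6≥6.1, start delay 0≤0).
Opt7: not dominated (best interview score).
Opt8: not dominated.
Opt9: not dominated.
Opt10: dominated by Opt4 (interview score 6.6≥6.3, start delay 0≤2).

Opt4, Opt7, Opt8, Opt9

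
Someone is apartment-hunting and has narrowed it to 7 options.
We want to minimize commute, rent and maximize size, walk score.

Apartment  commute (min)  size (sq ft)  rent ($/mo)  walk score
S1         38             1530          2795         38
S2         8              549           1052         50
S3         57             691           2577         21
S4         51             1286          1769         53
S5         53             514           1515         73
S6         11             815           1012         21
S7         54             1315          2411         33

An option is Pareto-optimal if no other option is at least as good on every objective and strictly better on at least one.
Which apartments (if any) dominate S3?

S4, S6, S7

S4: commute 51≤57, size 1286≥691, rent 1769≤2577, walk score 53≥21 — dominates S3.
S6: commute 11≤57, size 815≥691, rent 1012≤2577, walk score 21≥21 — dominates S3.
S7: commute 54≤57, size 1315≥691, rent 2411≤2577, walk score 33≥21 — dominates S3.
Others (S1, S2, S5) are each worse than S3 on at least one objective.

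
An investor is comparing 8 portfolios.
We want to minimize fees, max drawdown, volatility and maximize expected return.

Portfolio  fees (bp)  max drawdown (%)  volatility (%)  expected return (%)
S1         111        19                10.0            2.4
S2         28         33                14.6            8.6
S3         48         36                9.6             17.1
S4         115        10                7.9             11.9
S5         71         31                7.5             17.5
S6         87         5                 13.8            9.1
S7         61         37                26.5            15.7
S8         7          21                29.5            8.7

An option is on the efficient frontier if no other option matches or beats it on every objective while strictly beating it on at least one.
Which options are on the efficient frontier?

S1, S2, S3, S4, S5, S6, S8

S1: not dominated.
S2: not dominated.
S3: not dominated.
S4: not dominated.
S5: not dominated (best volatility).
S6: not dominated (best max drawdown).
S7: dominated by S3 (fees 48≤61, max drawdown 36≤37, volatility 9.6≤26.5, expected return 17.1≥15.7).
S8: not dominated (best fees).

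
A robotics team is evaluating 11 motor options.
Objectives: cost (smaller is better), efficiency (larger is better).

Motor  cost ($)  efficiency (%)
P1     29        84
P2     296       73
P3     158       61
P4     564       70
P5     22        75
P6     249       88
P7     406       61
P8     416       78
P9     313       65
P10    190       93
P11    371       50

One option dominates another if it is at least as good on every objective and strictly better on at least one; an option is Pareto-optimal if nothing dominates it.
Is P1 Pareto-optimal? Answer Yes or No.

P2: worse on cost (296 vs 29).
P3: worse on cost (158 vs 29).
P4: worse on cost (564 vs 29).
P5: worse on efficiency (75 vs 84).
P6: worse on cost (249 vs 29).
P7: worse on cost (406 vs 29).
P8: worse on cost (416 vs 29).
P9: worse on cost (313 vs 29).
P10: worse on cost (190 vs 29).
P11: worse on cost (371 vs 29).
No option is at least as good as P1 on every objective and strictly better on one.

Yes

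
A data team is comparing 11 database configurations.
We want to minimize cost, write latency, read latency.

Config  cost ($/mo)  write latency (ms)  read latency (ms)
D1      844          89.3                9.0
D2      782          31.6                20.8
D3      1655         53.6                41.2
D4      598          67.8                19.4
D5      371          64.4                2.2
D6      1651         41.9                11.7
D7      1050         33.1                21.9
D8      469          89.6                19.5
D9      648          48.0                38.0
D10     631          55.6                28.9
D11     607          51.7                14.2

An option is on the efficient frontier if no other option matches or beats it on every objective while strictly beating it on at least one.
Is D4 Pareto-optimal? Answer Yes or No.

D5 vs D4: cost 371≤598, write latency 64.4≤67.8, read latency 2.2≤19.4 — D5 is at least as good on every objective and strictly better on at least one, so D5 dominates D4.

No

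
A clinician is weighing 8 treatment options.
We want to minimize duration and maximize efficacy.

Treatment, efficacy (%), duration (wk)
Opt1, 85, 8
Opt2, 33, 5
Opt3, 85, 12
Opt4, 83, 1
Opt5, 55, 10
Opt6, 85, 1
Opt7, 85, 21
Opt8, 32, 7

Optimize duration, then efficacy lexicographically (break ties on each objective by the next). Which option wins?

First minimize duration: best is 1, kept {Opt4, Opt6}.
Then maximize efficacy: best is 85, kept {Opt6}.

Opt6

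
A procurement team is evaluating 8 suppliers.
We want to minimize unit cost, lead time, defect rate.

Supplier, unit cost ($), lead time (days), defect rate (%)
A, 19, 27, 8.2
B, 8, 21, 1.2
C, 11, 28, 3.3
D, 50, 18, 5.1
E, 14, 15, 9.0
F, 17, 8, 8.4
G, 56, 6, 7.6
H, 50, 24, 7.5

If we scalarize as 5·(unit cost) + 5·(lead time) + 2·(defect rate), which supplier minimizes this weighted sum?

A: 5·19 + 5·27 + 2·8.2 = 246.4
B: 5·8 + 5·21 + 2·1.2 = 147.4
C: 5·11 + 5·28 + 2·3.3 = 201.6
D: 5·50 + 5·18 + 2·5.1 = 350.2
E: 5·14 + 5·15 + 2·9.0 = 163.0
F: 5·17 + 5·8 + 2·8.4 = 141.8
G: 5·56 + 5·6 + 2·7.6 = 325.2
H: 5·50 + 5·24 + 2·7.5 = 385.0
Lowest: F at 141.8.

F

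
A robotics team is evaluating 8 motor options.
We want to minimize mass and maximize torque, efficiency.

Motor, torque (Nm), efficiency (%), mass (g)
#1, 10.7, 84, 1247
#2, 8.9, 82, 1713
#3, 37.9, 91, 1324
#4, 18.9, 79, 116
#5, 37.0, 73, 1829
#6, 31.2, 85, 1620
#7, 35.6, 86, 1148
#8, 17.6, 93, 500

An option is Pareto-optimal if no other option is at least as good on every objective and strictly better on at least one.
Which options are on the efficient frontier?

#3, #4, #7, #8

#1: dominated by #7 (torque 35.6≥10.7, efficiency 86≥84, mass 1148≤1247).
#2: dominated by #1 (torque 10.7≥8.9, efficiency 84≥82, mass 1247≤1713).
#3: not dominated (best torque).
#4: not dominated (best mass).
#5: dominated by #3 (torque 37.9≥37.0, efficiency 91≥73, mass 1324≤1829).
#6: dominated by #3 (torque 37.9≥31.2, efficiency 91≥85, mass 1324≤1620).
#7: not dominated.
#8: not dominated (best efficiency).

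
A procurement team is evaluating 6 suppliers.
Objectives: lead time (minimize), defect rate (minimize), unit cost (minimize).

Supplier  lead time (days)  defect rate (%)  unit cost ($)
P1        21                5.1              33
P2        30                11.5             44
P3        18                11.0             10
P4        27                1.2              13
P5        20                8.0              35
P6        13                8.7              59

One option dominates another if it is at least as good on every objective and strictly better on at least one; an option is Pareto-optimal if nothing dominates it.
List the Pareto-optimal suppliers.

P1: not dominated.
P2: dominated by P1 (lead time 21≤30, defect rate 5.1≤11.5, unit cost 33≤44).
P3: not dominated (best unit cost).
P4: not dominated (best defect rate).
P5: not dominated.
P6: not dominated (best lead time).

P1, P3, P4, P5, P6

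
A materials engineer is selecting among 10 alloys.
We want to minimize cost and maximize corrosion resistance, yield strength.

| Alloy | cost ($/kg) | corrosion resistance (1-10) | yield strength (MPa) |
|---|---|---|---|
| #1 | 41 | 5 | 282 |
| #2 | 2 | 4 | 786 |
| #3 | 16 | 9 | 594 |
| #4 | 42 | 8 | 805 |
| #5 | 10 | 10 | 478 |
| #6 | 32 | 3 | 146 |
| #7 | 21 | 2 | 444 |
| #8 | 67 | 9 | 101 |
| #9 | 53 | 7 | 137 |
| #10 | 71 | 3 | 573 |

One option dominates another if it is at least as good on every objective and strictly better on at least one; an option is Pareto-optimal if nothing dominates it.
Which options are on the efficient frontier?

#1: dominated by #3 (cost 16≤41, corrosion resistance 9≥5, yield strength 594≥282).
#2: not dominated (best cost).
#3: not dominated.
#4: not dominated (best yield strength).
#5: not dominated (best corrosion resistance).
#6: dominated by #2 (cost 2≤32, corrosion resistance 4≥3, yield strength 786≥146).
#7: dominated by #2 (cost 2≤21, corrosion resistance 4≥2, yield strength 786≥444).
#8: dominated by #3 (cost 16≤67, corrosion resistance 9≥9, yield strength 594≥101).
#9: dominated by #3 (cost 16≤53, corrosion resistance 9≥7, yield strength 594≥137).
#10: dominated by #2 (cost 2≤71, corrosion resistance 4≥3, yield strength 786≥573).

#2, #3, #4, #5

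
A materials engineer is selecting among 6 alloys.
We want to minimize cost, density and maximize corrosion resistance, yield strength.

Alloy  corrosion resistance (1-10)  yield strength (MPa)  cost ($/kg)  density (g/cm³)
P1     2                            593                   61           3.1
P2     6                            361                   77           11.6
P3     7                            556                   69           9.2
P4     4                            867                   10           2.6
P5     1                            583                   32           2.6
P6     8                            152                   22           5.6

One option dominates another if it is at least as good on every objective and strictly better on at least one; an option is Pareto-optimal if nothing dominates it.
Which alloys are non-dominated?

P3, P4, P6

P1: dominated by P4 (corrosion resistance 4≥2, yield strength 867≥593, cost 10≤61, density 2.6≤3.1).
P2: dominated by P3 (corrosion resistance 7≥6, yield strength 556≥361, cost 69≤77, density 9.2≤11.6).
P3: not dominated.
P4: not dominated (best yield strength).
P5: dominated by P4 (corrosion resistance 4≥1, yield strength 867≥583, cost 10≤32, density 2.6≤2.6).
P6: not dominated (best corrosion resistance).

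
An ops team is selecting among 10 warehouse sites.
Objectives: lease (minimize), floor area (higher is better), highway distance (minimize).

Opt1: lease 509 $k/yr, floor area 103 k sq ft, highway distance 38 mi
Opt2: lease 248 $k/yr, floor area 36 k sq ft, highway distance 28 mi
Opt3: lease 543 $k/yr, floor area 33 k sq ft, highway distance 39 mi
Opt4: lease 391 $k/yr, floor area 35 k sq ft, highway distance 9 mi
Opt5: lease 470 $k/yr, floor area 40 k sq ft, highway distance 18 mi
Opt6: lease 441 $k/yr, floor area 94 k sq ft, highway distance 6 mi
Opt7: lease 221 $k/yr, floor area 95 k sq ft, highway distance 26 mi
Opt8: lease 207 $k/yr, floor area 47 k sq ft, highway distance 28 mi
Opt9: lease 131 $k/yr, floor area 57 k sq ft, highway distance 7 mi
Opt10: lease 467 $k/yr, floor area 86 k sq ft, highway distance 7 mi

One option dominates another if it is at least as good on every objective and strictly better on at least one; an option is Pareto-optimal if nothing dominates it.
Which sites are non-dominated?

Opt1, Opt6, Opt7, Opt9

Opt1: not dominated (best floor area).
Opt2: dominated by Opt7 (lease 221≤248, floor area 95≥36, highway distance 26≤28).
Opt3: dominated by Opt1 (lease 509≤543, floor area 103≥33, highway distance 38≤39).
Opt4: dominated by Opt9 (lease 131≤391, floor area 57≥35, highway distance 7≤9).
Opt5: dominated by Opt6 (lease 441≤470, floor area 94≥40, highway distance 6≤18).
Opt6: not dominated (best highway distance).
Opt7: not dominated.
Opt8: dominated by Opt9 (lease 131≤207, floor area 57≥47, highway distance 7≤28).
Opt9: not dominated (best lease).
Opt10: dominated by Opt6 (lease 441≤467, floor area 94≥86, highway distance 6≤7).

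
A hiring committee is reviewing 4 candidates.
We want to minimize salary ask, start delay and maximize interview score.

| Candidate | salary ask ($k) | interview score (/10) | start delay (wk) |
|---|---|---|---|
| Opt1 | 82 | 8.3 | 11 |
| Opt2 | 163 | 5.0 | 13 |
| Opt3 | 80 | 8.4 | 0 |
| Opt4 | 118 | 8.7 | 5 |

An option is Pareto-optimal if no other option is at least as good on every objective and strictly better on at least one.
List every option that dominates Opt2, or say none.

Opt1: salary ask 82≤163, interview score 8.3≥5.0, start delay 11≤13 — dominates Opt2.
Opt3: salary ask 80≤163, interview score 8.4≥5.0, start delay 0≤13 — dominates Opt2.
Opt4: salary ask 118≤163, interview score 8.7≥5.0, start delay 5≤13 — dominates Opt2.

Opt1, Opt3, Opt4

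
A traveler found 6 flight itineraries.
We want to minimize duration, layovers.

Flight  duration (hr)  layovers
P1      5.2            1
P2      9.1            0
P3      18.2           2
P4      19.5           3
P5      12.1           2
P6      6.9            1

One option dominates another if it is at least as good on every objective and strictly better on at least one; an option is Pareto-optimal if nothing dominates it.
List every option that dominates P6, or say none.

P1: duration 5.2≤6.9, layovers 1≤1 — dominates P6.
Others (P2, P3, P4, P5) are each worse than P6 on at least one objective.

P1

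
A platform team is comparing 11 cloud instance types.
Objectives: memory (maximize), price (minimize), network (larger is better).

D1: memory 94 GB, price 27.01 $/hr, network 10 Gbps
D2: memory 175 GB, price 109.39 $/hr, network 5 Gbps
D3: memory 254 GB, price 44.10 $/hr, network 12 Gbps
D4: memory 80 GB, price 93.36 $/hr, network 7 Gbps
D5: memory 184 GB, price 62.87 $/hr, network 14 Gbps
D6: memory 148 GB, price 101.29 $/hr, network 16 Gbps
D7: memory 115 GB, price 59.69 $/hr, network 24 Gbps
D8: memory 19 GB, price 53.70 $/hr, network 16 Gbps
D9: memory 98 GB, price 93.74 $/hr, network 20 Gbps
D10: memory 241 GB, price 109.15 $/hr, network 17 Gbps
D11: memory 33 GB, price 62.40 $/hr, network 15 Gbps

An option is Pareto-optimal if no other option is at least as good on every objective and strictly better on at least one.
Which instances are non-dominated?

D1, D3, D5, D6, D7, D8, D10

D1: not dominated (best price).
D2: dominated by D3 (memory 254≥175, price 44.10≤109.39, network 12≥5).
D3: not dominated (best memory).
D4: dominated by D1 (memory 94≥80, price 27.01≤93.36, network 10≥7).
D5: not dominated.
D6: not dominated.
D7: not dominated (best network).
D8: not dominated.
D9: dominated by D7 (memory 115≥98, price 59.69≤93.74, network 24≥20).
D10: not dominated.
D11: dominated by D7 (memory 115≥33, price 59.69≤62.40, network 24≥15).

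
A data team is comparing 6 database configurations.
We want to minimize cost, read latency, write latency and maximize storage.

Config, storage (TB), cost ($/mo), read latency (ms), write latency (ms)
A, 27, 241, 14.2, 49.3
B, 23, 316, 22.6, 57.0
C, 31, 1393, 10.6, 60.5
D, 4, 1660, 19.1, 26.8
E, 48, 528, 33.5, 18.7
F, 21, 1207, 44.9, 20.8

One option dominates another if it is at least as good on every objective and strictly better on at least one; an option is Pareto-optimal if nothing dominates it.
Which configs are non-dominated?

A, C, D, E

A: not dominated (best cost).
B: dominated by A (storage 27≥23, cost 241≤316, read latency 14.2≤22.6, write latency 49.3≤57.0).
C: not dominated (best read latency).
D: not dominated.
E: not dominated (best storage).
F: dominated by E (storage 48≥21, cost 528≤1207, read latency 33.5≤44.9, write latency 18.7≤20.8).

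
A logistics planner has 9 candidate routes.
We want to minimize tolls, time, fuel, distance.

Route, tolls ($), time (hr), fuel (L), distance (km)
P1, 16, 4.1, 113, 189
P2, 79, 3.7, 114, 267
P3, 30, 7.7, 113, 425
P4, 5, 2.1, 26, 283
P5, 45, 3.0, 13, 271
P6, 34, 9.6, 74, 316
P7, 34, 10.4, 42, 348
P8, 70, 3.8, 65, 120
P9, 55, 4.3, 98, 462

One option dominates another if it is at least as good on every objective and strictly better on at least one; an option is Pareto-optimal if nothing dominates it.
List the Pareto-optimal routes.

P1: not dominated.
P2: not dominated.
P3: dominated by P1 (tolls 16≤30, time 4.1≤7.7, fuel 113≤113, distance 189≤425).
P4: not dominated (best tolls).
P5: not dominated (best fuel).
P6: dominated by P4 (tolls 5≤34, time 2.1≤9.6, fuel 26≤74, distance 283≤316).
P7: dominated by P4 (tolls 5≤34, time 2.1≤10.4, fuel 26≤42, distance 283≤348).
P8: not dominated (best distance).
P9: dominated by P4 (tolls 5≤55, time 2.1≤4.3, fuel 26≤98, distance 283≤462).

P1, P2, P4, P5, P8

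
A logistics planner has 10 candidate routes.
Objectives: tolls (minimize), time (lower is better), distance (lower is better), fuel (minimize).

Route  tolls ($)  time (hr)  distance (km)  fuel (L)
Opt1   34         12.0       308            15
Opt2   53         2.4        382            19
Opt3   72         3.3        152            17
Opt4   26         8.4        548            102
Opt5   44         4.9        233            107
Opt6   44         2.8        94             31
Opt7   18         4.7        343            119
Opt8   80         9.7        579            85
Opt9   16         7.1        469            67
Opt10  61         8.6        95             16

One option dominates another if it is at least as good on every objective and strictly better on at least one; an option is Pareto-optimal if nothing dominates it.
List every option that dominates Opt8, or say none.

Opt2: tolls 53≤80, time 2.4≤9.7, distance 382≤579, fuel 19≤85 — dominates Opt8.
Opt3: tolls 72≤80, time 3.3≤9.7, distance 152≤579, fuel 17≤85 — dominates Opt8.
Opt6: tolls 44≤80, time 2.8≤9.7, distance 94≤579, fuel 31≤85 — dominates Opt8.
Opt9: tolls 16≤80, time 7.1≤9.7, distance 469≤579, fuel 67≤85 — dominates Opt8.
Opt10: tolls 61≤80, time 8.6≤9.7, distance 95≤579, fuel 16≤85 — dominates Opt8.
Others (Opt1, Opt4, Opt5, Opt7) are each worse than Opt8 on at least one objective.

Opt2, Opt3, Opt6, Opt9, Opt10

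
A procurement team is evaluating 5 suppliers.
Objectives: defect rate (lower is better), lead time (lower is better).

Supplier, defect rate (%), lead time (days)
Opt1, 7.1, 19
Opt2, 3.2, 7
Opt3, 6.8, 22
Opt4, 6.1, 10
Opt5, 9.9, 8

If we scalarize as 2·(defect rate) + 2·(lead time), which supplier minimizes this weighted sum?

Opt2

Opt1: 2·7.1 + 2·19 = 52.2
Opt2: 2·3.2 + 2·7 = 20.4
Opt3: 2·6.8 + 2·22 = 57.6
Opt4: 2·6.1 + 2·10 = 32.2
Opt5: 2·9.9 + 2·8 = 35.8
Lowest: Opt2 at 20.4.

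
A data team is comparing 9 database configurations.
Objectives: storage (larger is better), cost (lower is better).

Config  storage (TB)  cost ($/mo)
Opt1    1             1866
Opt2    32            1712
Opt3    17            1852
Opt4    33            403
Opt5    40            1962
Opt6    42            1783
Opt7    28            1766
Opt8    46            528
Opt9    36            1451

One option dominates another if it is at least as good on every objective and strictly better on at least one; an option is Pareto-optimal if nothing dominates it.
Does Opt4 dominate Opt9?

No

Opt4 vs Opt9: Opt4 is worse on storage (33 vs 36), so it does not dominate Opt9.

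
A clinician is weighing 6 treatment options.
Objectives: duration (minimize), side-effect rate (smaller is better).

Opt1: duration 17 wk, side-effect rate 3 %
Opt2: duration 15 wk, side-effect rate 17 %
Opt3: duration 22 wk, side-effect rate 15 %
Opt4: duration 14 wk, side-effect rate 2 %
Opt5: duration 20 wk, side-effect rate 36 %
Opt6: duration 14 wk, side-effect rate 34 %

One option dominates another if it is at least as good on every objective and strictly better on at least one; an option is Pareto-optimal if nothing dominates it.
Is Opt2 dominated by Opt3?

No

Opt3 vs Opt2: Opt3 is worse on duration (22 vs 15), so it does not dominate Opt2.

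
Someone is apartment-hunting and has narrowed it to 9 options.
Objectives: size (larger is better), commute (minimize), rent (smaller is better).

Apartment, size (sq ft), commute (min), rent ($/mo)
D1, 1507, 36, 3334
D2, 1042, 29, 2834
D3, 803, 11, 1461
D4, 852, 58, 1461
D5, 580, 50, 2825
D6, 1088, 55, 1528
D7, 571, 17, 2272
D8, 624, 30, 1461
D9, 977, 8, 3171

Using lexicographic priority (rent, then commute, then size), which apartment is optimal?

D3

First minimize rent: best is 1461, kept {D3, D4, D8}.
Then minimize commute: best is 11, kept {D3}.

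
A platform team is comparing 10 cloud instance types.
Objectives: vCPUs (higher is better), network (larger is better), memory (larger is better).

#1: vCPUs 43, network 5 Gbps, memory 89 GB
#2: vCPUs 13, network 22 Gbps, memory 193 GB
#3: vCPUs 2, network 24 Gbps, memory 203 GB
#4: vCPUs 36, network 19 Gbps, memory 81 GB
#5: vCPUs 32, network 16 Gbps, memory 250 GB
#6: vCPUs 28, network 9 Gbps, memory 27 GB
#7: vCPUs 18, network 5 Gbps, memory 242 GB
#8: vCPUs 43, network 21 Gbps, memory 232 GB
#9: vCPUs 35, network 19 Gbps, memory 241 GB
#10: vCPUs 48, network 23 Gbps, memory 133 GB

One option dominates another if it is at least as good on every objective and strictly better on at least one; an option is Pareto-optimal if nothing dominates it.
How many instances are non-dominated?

6

#1: dominated by #8 (vCPUs 43≥43, network 21≥5, memory 232≥89).
#2: not dominated.
#3: not dominated (best network).
#4: dominated by #8 (vCPUs 43≥36, network 21≥19, memory 232≥81).
#5: not dominated (best memory).
#6: dominated by #4 (vCPUs 36≥28, network 19≥9, memory 81≥27).
#7: dominated by #5 (vCPUs 32≥18, network 16≥5, memory 250≥242).
#8: not dominated.
#9: not dominated.
#10: not dominated (best vCPUs).
Pareto-optimal: #2, #3, #5, #8, #9, #10 → 6.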